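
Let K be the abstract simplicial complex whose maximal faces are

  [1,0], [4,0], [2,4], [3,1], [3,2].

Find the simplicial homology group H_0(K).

K has 5 vertices, 5 edges.
rank ∂_0 = 0, rank ∂_1 = 4 ⇒ b_0 = 5 − 0 − 4 = 1; all invariant factors of ∂_1 are 1 so no torsion. So H_0 ≅ Z.

H_0 ≅ Z.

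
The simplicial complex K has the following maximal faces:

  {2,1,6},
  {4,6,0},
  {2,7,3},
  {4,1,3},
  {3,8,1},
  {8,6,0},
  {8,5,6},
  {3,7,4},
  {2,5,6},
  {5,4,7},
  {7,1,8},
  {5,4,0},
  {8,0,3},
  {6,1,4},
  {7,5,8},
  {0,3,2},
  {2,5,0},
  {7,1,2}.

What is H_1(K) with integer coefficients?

H_1 = Z × Z/2.

We work with the vertex ordering 0 < 1 < 2 < 3 < 4 < 5 < 6 < 7 < 8. The simplices of K, each written with vertices in increasing order, are:

  0-simplices (9): [0], [1], [2], [3], [4], [5], [6], [7], [8]
  1-simplices (27): (27 of them)
  2-simplices (18): [0,2,3], [0,2,5], [0,3,8], [0,4,5], [0,4,6], [0,6,8], [1,2,6], [1,2,7], [1,3,4], [1,3,8], [1,4,6], [1,7,8], [2,3,7], [2,5,6], [3,4,7], [4,5,7], [5,6,8], [5,7,8]

Hence C_0 ≅ Z^9, C_1 ≅ Z^27, C_2 ≅ Z^18.

∂_1: C_1 → C_0 is given by ∂[p,q] = [q] − [p]. For instance
  ∂[2,7] = [7] − [2].
The 9×27 boundary matrix has rank 8 and Smith normal form diag(1,1,1,1,1,1,1,1).

The boundary map ∂_2: C_2 → C_1 maps a triangle to the signed sum of its edges. For instance
  ∂[1,7,8] = [7,8] − [1,8] + [1,7],
  ∂[5,6,8] = [6,8] − [5,8] + [5,6].
This gives a 27×18 integer matrix of rank 18; reducing to Smith normal form yields diagonal entries (1,1,1,1,1,1,1,1,1,1,1,1,1,1,1,1,1,2).

Now H_k = ker ∂_k / im ∂_{k+1}, so:

  H_1: rank ker ∂_1 − rank ∂_2 = (27 − 8) − 18 = 1, and ∂_2 has invariant factor 2 > 1, so H_1 = Z × Z/2.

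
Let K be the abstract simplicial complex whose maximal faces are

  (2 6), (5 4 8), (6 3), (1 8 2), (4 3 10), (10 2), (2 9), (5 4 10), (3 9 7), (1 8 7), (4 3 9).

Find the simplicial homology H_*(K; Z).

We work with the vertex ordering 1 < 2 < 3 < 4 < 5 < 6 < 7 < 8 < 9 < 10. The simplices of K, each written with vertices in increasing order, are:

  0-simplices (10): [1], [2], [3], [4], [5], [6], [7], [8], [9], [10]
  1-simplices (20): [1,2], [1,7], [1,8], [2,6], [2,8], [2,9], [2,10], [3,4], [3,6], [3,7], [3,9], [3,10], [4,5], [4,8], [4,9], [4,10], [5,8], [5,10], [7,8], [7,9]
  2-simplices (7): [1,2,8], [1,7,8], [3,4,9], [3,4,10], [3,7,9], [4,5,8], [4,5,10]

giving chain groups C_0 ≅ Z^10, C_1 ≅ Z^20, C_2 ≅ Z^7.

∂_1: C_1 → C_0 is given by ∂[p,q] = [q] − [p]. For instance
  ∂[3,4] = [4] − [3].
As a 10×20 matrix over Z this has rank 9, with invariant factors (1,1,1,1,1,1,1,1,1).

Boundary ∂_2: C_2 → C_1 sends each 2-simplex [p,q,r] to [q,r] − [p,r] + [p,q]. For instance
  ∂[1,2,8] = [2,8] − [1,8] + [1,2],
  ∂[4,5,10] = [5,10] − [4,10] + [4,5].
The 20×7 boundary matrix has rank 7 and Smith normal form diag(1,1,1,1,1,1,1).

From H_k ≅ ker(∂_k) / im(∂_{k+1}) we obtain:

  H_0: rank C_0 − rank ∂_1 = 10 − 9 = 1, and the invariant factors of ∂_1 are all 1, so H_0 ≅ Z.
  H_1: rank ker ∂_1 − rank ∂_2 = (20 − 9) − 7 = 4, and the invariant factors of ∂_2 are all 1, so H_1 ≅ Z^4.
  H_2: rank ker ∂_2 − rank ∂_3 = (7 − 7) − 0 = 0, and there is no ∂_3, so H_2 ≅ 0.

H_0 ≅ Z,  H_1 ≅ Z^4,  H_2 = 0.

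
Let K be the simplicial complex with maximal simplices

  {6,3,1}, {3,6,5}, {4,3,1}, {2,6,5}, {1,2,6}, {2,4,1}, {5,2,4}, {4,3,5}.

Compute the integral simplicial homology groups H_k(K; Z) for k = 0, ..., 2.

Fix the vertex order 1 < 2 < 3 < 4 < 5 < 6 and write every simplex with vertices in increasing order. Then dim K = 2 and the simplices of K are:

  0-simplices (6): [1], [2], [3], [4], [5], [6]
  1-simplices (12): [1,2], [1,3], [1,4], [1,6], [2,4], [2,5], [2,6], [3,4], [3,5], [3,6], [4,5], [5,6]
  2-simplices (8): [1,2,4], [1,2,6], [1,3,4], [1,3,6], [2,4,5], [2,5,6], [3,4,5], [3,5,6]

Hence C_0 ≅ Z^6, C_1 ≅ Z^12, C_2 ≅ Z^8.

Boundary ∂_1: C_1 → C_0 maps an edge to its endpoints' difference, ∂[p,q] = q − p.
As a 6×12 matrix over Z this has rank 5, with invariant factors (1,1,1,1,1).

The boundary map ∂_2: C_2 → C_1 maps a triangle to the signed sum of its edges. For instance
  ∂[3,5,6] = [5,6] − [3,6] + [3,5],
  ∂[1,2,4] = [2,4] − [1,4] + [1,2].
The 12×8 boundary matrix has rank 7 and Smith normal form diag(1,1,1,1,1,1,1).

From H_k ≅ ker(∂_k) / im(∂_{k+1}) we obtain:

  H_0: rank C_0 − rank ∂_1 = 6 − 5 = 1, and the invariant factors of ∂_1 are all 1, so H_0 = Z.
  H_1: rank ker ∂_1 − rank ∂_2 = (12 − 5) − 7 = 0, and the invariant factors of ∂_2 are all 1, so H_1 = 0.
  H_2: rank ker ∂_2 − rank ∂_3 = (8 − 7) − 0 = 1, and there is no ∂_3, so H_2 = Z.

H_0 = Z,  H_1 = 0,  H_2 = Z.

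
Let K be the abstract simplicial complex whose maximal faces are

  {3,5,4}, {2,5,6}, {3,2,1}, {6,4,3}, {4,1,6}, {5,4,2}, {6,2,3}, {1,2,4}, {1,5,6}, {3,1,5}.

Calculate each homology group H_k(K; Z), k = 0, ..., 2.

H_0 = Z,  H_1 = Z/2,  H_2 = 0.

Take the total order 1 < 2 < 3 < 4 < 5 < 6 on the vertex set. Then K (dimension 2) consists of the simplices:

  0-simplices (6): [1], [2], [3], [4], [5], [6]
  1-simplices (15): [1,2], [1,3], [1,4], [1,5], [1,6], [2,3], [2,4], [2,5], [2,6], [3,4], [3,5], [3,6], [4,5], [4,6], [5,6]
  2-simplices (10): [1,2,3], [1,2,4], [1,3,5], [1,4,6], [1,5,6], [2,3,6], [2,4,5], [2,5,6], [3,4,5], [3,4,6]

so the chain groups are C_0 ≅ Z^6, C_1 ≅ Z^15, C_2 ≅ Z^10.

∂_1: C_1 → C_0 maps an edge to its endpoints' difference, ∂[p,q] = q − p. For instance
  ∂[2,6] = [6] − [2].
This gives a 6×15 integer matrix of rank 5; reducing to Smith normal form yields diagonal entries (1,1,1,1,1).

∂_2: C_2 → C_1 maps a triangle to the signed sum of its edges. For instance
  ∂[1,2,4] = [2,4] − [1,4] + [1,2],
  ∂[1,4,6] = [4,6] − [1,6] + [1,4].
As a 15×10 matrix over Z this has rank 10, with invariant factors (1,1,1,1,1,1,1,1,1,2).

Computing H_k = (kernel of ∂_k) / (image of ∂_{k+1}):

  H_0: rank C_0 − rank ∂_1 = 6 − 5 = 1, and the invariant factors of ∂_1 are all 1, so H_0 ≅ Z.
  H_1: rank ker ∂_1 − rank ∂_2 = (15 − 5) − 10 = 0, and ∂_2 has invariant factor 2 > 1, so H_1 ≅ Z/2.
  H_2: rank ker ∂_2 − rank ∂_3 = (10 − 10) − 0 = 0, and there is no ∂_3, so H_2 ≅ 0.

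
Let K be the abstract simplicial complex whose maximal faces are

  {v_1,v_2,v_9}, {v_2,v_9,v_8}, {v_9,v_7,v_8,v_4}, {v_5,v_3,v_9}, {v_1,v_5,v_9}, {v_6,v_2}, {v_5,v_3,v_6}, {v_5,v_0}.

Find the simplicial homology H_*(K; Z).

H_0 = Z,  H_1 = Z,  H_2 = 0,  H_3 = 0.

Order the vertices as v_0 < v_1 < v_2 < v_3 < v_4 < v_5 < v_6 < v_7 < v_8 < v_9. Listing each simplex with vertices in this order, K has dimension 3 with simplices:

  0-simplices (10): [v_0], [v_1], [v_2], [v_3], [v_4], [v_5], [v_6], [v_7], [v_8], [v_9]
  1-simplices (18): (18 of them)
  2-simplices (9): [v_1,v_2,v_9], [v_1,v_5,v_9], [v_2,v_8,v_9], [v_3,v_5,v_6], [v_3,v_5,v_9], [v_4,v_7,v_8], [v_4,v_7,v_9], [v_4,v_8,v_9], [v_7,v_8,v_9]
  3-simplices (1): [v_4,v_7,v_8,v_9]

so the chain groups are C_0 ≅ Z^10, C_1 ≅ Z^18, C_2 ≅ Z^9, C_3 ≅ Z^1.

∂_1: C_1 → C_0 sends each edge [p,q] (with p < q) to q − p. For instance
  ∂[v_5,v_6] = [v_6] − [v_5].
This gives a 10×18 integer matrix of rank 9; reducing to Smith normal form yields diagonal entries (1,1,1,1,1,1,1,1,1).

∂_2: C_2 → C_1 acts by ∂[p,q,r] = [q,r] − [p,r] + [p,q]. For instance
  ∂[v_1,v_5,v_9] = [v_5,v_9] − [v_1,v_9] + [v_1,v_5],
  ∂[v_1,v_2,v_9] = [v_2,v_9] − [v_1,v_9] + [v_1,v_2].
The resulting 18×9 matrix has rank 8, and its Smith normal form has invariant factors (1,1,1,1,1,1,1,1).

Boundary ∂_3: C_3 → C_2 sends each 3-simplex σ to the alternating sum Σ_i (−1)^i (σ with its i-th vertex removed). For instance
  ∂[v_4,v_7,v_8,v_9] = [v_7,v_8,v_9] − [v_4,v_8,v_9] + [v_4,v_7,v_9] − [v_4,v_7,v_8].
As a 9×1 matrix over Z this has rank 1, with invariant factors (1).

Computing H_k = (kernel of ∂_k) / (image of ∂_{k+1}):

  H_0: rank C_0 − rank ∂_1 = 10 − 9 = 1, and the invariant factors of ∂_1 are all 1, so H_0 = Z.
  H_1: rank ker ∂_1 − rank ∂_2 = (18 − 9) − 8 = 1, and the invariant factors of ∂_2 are all 1, so H_1 = Z.
  H_2: rank ker ∂_2 − rank ∂_3 = (9 − 8) − 1 = 0, and the invariant factors of ∂_3 are all 1, so H_2 = 0.
  H_3: rank ker ∂_3 − rank ∂_4 = (1 − 1) − 0 = 0, and there is no ∂_4, so H_3 = 0.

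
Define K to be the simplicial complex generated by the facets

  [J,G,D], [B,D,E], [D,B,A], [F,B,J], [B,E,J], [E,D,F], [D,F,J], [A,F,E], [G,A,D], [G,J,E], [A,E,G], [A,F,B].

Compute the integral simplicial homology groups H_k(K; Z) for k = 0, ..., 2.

Take the total order A < B < D < E < F < G < J on the vertex set. Then K (dimension 2) consists of the simplices:

  0-simplices (7): A, B, D, E, F, G, J
  1-simplices (18): AB, AD, AE, AF, AG, BD, BE, BF, BJ, DE, DF, DG, DJ, EF, EG, EJ, FJ, GJ
  2-simplices (12): ABD, ABF, ADG, AEF, AEG, BDE, BEJ, BFJ, DEF, DFJ, DGJ, EGJ

giving chain groups C_0 ≅ Z^7, C_1 ≅ Z^18, C_2 ≅ Z^12.

Boundary ∂_1: C_1 → C_0 is given by ∂[p,q] = [q] − [p]. For instance
  ∂DG = G − D.
This gives a 7×18 integer matrix of rank 6; reducing to Smith normal form yields diagonal entries (1,1,1,1,1,1).

The boundary map ∂_2: C_2 → C_1 maps a triangle to the signed sum of its edges. For instance
  ∂ADG = DG − AG + AD,
  ∂ABF = BF − AF + AB.
The resulting 18×12 matrix has rank 12, and its Smith normal form has invariant factors (1,1,1,1,1,1,1,1,1,1,1,2).

Now H_k = ker ∂_k / im ∂_{k+1}, so:

  H_0: rank C_0 − rank ∂_1 = 7 − 6 = 1, and the invariant factors of ∂_1 are all 1, so H_0 = Z.
  H_1: rank ker ∂_1 − rank ∂_2 = (18 − 6) − 12 = 0, and ∂_2 has invariant factor 2 > 1, so H_1 = Z/2Z.
  H_2: rank ker ∂_2 − rank ∂_3 = (12 − 12) − 0 = 0, and there is no ∂_3, so H_2 = 0.

As a check, the Euler characteristic is 7 − 18 + 12 = 1, which agrees with 1 − 0 + 0 = 1.
(K is a triangulation of the real projective plane RP^2.)

H_0 = Z,  H_1 = Z/2Z,  H_2 = 0.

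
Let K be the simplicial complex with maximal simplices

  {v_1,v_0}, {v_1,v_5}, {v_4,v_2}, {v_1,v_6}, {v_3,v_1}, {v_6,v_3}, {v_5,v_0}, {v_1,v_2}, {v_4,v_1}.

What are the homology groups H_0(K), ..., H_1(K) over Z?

We work with the vertex ordering v_0 < v_1 < v_2 < v_3 < v_4 < v_5 < v_6. The simplices of K, each written with vertices in increasing order, are:

  0-simplices (7): [v_0], [v_1], [v_2], [v_3], [v_4], [v_5], [v_6]
  1-simplices (9): [v_0,v_1], [v_0,v_5], [v_1,v_2], [v_1,v_3], [v_1,v_4], [v_1,v_5], [v_1,v_6], [v_2,v_4], [v_3,v_6]

so the chain groups are C_0 ≅ Z^7, C_1 ≅ Z^9.

The boundary map ∂_1: C_1 → C_0 is given by ∂[p,q] = [q] − [p].
This gives a 7×9 integer matrix of rank 6; reducing to Smith normal form yields diagonal entries (1,1,1,1,1,1).

From H_k ≅ ker(∂_k) / im(∂_{k+1}) we obtain:

  H_0: rank C_0 − rank ∂_1 = 7 − 6 = 1, and the invariant factors of ∂_1 are all 1, so H_0 = Z.
  H_1: rank ker ∂_1 − rank ∂_2 = (9 − 6) − 0 = 3, and there is no ∂_2, so H_1 = Z^3.

As a check, the Euler characteristic is 7 − 9 = -2, which agrees with 1 − 3 = -2.
(K is a triangulation of a wedge of 3 circles.)

H_0 = Z,  H_1 = Z^3.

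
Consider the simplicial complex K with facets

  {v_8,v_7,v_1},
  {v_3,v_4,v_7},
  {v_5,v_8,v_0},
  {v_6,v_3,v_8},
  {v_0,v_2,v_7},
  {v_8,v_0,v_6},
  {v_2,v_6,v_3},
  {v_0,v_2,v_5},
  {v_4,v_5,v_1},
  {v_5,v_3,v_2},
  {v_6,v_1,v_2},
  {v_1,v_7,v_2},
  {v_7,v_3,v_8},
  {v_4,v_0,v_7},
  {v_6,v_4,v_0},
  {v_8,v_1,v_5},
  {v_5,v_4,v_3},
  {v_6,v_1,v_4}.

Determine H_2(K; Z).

H_2 ≅ Z.

We work with the vertex ordering v_0 < v_1 < v_2 < v_3 < v_4 < v_5 < v_6 < v_7 < v_8. The simplices of K, each written with vertices in increasing order, are:

  0-simplices (9): [v_0], [v_1], [v_2], [v_3], [v_4], [v_5], [v_6], [v_7], [v_8]
  1-simplices (27): (27 of them)
  2-simplices (18): (18 of them)

Hence C_0 ≅ Z^9, C_1 ≅ Z^27, C_2 ≅ Z^18.

Boundary ∂_1: C_1 → C_0 maps an edge to its endpoints' difference, ∂[p,q] = q − p.
The 9×27 boundary matrix has rank 8 and Smith normal form diag(1,1,1,1,1,1,1,1).

∂_2: C_2 → C_1 sends each 2-simplex [p,q,r] to [q,r] − [p,r] + [p,q]. For instance
  ∂[v_3,v_6,v_8] = [v_6,v_8] − [v_3,v_8] + [v_3,v_6],
  ∂[v_2,v_3,v_5] = [v_3,v_5] − [v_2,v_5] + [v_2,v_3].
The 27×18 boundary matrix has rank 17 and Smith normal form diag(1,1,1,1,1,1,1,1,1,1,1,1,1,1,1,1,1).

Computing H_k = (kernel of ∂_k) / (image of ∂_{k+1}):

  H_2: rank ker ∂_2 − rank ∂_3 = (18 − 17) − 0 = 1, and there is no ∂_3, so H_2 = Z.

(K is a triangulation of the torus T^2.)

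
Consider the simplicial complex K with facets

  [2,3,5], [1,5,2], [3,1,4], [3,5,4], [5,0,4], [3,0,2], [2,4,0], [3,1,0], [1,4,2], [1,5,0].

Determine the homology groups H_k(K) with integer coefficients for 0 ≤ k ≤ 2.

H_0 = Z,  H_1 = Z/2Z,  H_2 = 0.

Fix the vertex order 0 < 1 < 2 < 3 < 4 < 5 and write every simplex with vertices in increasing order. Then dim K = 2 and the simplices of K are:

  0-simplices (6): [0], [1], [2], [3], [4], [5]
  1-simplices (15): [0,1], [0,2], [0,3], [0,4], [0,5], [1,2], [1,3], [1,4], [1,5], [2,3], [2,4], [2,5], [3,4], [3,5], [4,5]
  2-simplices (10): [0,1,3], [0,1,5], [0,2,3], [0,2,4], [0,4,5], [1,2,4], [1,2,5], [1,3,4], [2,3,5], [3,4,5]

so the chain groups are C_0 ≅ Z^6, C_1 ≅ Z^15, C_2 ≅ Z^10.

Boundary ∂_1: C_1 → C_0 is given by ∂[p,q] = [q] − [p]. For instance
  ∂[1,3] = [3] − [1].
The 6×15 boundary matrix has rank 5 and Smith normal form diag(1,1,1,1,1).

∂_2: C_2 → C_1 acts by ∂[p,q,r] = [q,r] − [p,r] + [p,q]. For instance
  ∂[2,3,5] = [3,5] − [2,5] + [2,3],
  ∂[0,2,4] = [2,4] − [0,4] + [0,2].
As a 15×10 matrix over Z this has rank 10, with invariant factors (1,1,1,1,1,1,1,1,1,2).

Computing H_k = (kernel of ∂_k) / (image of ∂_{k+1}):

  H_0: rank C_0 − rank ∂_1 = 6 − 5 = 1, and the invariant factors of ∂_1 are all 1, so H_0 = Z.
  H_1: rank ker ∂_1 − rank ∂_2 = (15 − 5) − 10 = 0, and ∂_2 has invariant factor 2 > 1, so H_1 = Z/2Z.
  H_2: rank ker ∂_2 − rank ∂_3 = (10 − 10) − 0 = 0, and there is no ∂_3, so H_2 = 0.

As a check, the Euler characteristic is 6 − 15 + 10 = 1, which agrees with 1 − 0 + 0 = 1.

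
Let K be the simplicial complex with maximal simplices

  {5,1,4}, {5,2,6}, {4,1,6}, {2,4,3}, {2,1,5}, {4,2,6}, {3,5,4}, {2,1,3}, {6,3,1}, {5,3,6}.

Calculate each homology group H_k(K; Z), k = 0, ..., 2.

H_0 ≅ Z,  H_1 ≅ Z/2,  H_2 = 0.

Order the vertices as 1 < 2 < 3 < 4 < 5 < 6. Listing each simplex with vertices in this order, K has dimension 2 with simplices:

  0-simplices (6): [1], [2], [3], [4], [5], [6]
  1-simplices (15): [1,2], [1,3], [1,4], [1,5], [1,6], [2,3], [2,4], [2,5], [2,6], [3,4], [3,5], [3,6], [4,5], [4,6], [5,6]
  2-simplices (10): [1,2,3], [1,2,5], [1,3,6], [1,4,5], [1,4,6], [2,3,4], [2,4,6], [2,5,6], [3,4,5], [3,5,6]

so the chain groups are C_0 ≅ Z^6, C_1 ≅ Z^15, C_2 ≅ Z^10.

The boundary map ∂_1: C_1 → C_0 is given by ∂[p,q] = [q] − [p].
The resulting 6×15 matrix has rank 5, and its Smith normal form has invariant factors (1,1,1,1,1).

Boundary ∂_2: C_2 → C_1 maps a triangle to the signed sum of its edges. For instance
  ∂[1,4,5] = [4,5] − [1,5] + [1,4],
  ∂[1,4,6] = [4,6] − [1,6] + [1,4].
The resulting 15×10 matrix has rank 10, and its Smith normal form has invariant factors (1,1,1,1,1,1,1,1,1,2).

Computing H_k = (kernel of ∂_k) / (image of ∂_{k+1}):

  H_0: rank C_0 − rank ∂_1 = 6 − 5 = 1, and the invariant factors of ∂_1 are all 1, so H_0 ≅ Z.
  H_1: rank ker ∂_1 − rank ∂_2 = (15 − 5) − 10 = 0, and ∂_2 has invariant factor 2 > 1, so H_1 ≅ Z/2.
  H_2: rank ker ∂_2 − rank ∂_3 = (10 − 10) − 0 = 0, and there is no ∂_3, so H_2 ≅ 0.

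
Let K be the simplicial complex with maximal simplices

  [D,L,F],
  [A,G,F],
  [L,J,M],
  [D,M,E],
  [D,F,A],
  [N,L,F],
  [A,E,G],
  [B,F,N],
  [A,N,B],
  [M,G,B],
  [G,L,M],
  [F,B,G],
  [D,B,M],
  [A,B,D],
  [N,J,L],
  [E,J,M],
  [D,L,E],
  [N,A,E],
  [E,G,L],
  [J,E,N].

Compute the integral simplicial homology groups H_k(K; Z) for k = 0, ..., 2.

H_0 = Z,  H_1 = Z ⊕ Z/2,  H_2 = 0.

K has 10 vertices, 30 edges, 20 triangles.
rank ∂_0 = 0, rank ∂_1 = 9 ⇒ b_0 = 10 − 0 − 9 = 1; all invariant factors of ∂_1 are 1 so no torsion. So H_0 = Z.
rank ∂_1 = 9, rank ∂_2 = 20 ⇒ b_1 = 30 − 9 − 20 = 1; ∂_2 has invariant factor(s) [2] giving torsion. So H_1 = Z ⊕ Z/2.
rank ∂_2 = 20, rank ∂_3 = 0 ⇒ b_2 = 20 − 20 − 0 = 0. So H_2 = 0.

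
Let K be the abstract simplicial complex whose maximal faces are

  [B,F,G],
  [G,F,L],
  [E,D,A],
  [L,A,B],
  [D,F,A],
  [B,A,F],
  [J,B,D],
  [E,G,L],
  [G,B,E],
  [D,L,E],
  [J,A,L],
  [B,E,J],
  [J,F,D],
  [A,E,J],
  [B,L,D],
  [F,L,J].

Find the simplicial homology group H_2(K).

Fix the vertex order A < B < D < E < F < G < J < L and write every simplex with vertices in increasing order. Then dim K = 2 and the simplices of K are:

  0-simplices (8): A, B, D, E, F, G, J, L
  1-simplices (24): AB, AD, AE, AF, AJ, AL, BD, BE, BF, BG, BJ, BL, DE, DF, DJ, DL, EG, EJ, EL, FG, FJ, FL, GL, JL
  2-simplices (16): ABF, ABL, ADE, ADF, AEJ, AJL, BDJ, BDL, BEG, BEJ, BFG, DEL, DFJ, EGL, FGL, FJL

giving chain groups C_0 ≅ Z^8, C_1 ≅ Z^24, C_2 ≅ Z^16.

Boundary ∂_1: C_1 → C_0 maps an edge to its endpoints' difference, ∂[p,q] = q − p.
The resulting 8×24 matrix has rank 7, and its Smith normal form has invariant factors (1,1,1,1,1,1,1).

The boundary map ∂_2: C_2 → C_1 sends each 2-simplex [p,q,r] to [q,r] − [p,r] + [p,q]. For instance
  ∂ADE = DE − AE + AD,
  ∂ABL = BL − AL + AB.
As a 24×16 matrix over Z this has rank 15, with invariant factors (1,1,1,1,1,1,1,1,1,1,1,1,1,1,1).

Computing H_k = (kernel of ∂_k) / (image of ∂_{k+1}):

  H_2: rank ker ∂_2 − rank ∂_3 = (16 − 15) − 0 = 1, and there is no ∂_3, so H_2 = Z.

H_2 = Z.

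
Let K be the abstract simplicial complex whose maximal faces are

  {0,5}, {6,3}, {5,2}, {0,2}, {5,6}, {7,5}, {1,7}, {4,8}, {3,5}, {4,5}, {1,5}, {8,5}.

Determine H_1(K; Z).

We work with the vertex ordering 0 < 1 < 2 < 3 < 4 < 5 < 6 < 7 < 8. The simplices of K, each written with vertices in increasing order, are:

  0-simplices (9): [0], [1], [2], [3], [4], [5], [6], [7], [8]
  1-simplices (12): [0,2], [0,5], [1,5], [1,7], [2,5], [3,5], [3,6], [4,5], [4,8], [5,6], [5,7], [5,8]

giving chain groups C_0 ≅ Z^9, C_1 ≅ Z^12.

∂_1: C_1 → C_0 is given by ∂[p,q] = [q] − [p]. For instance
  ∂[1,7] = [7] − [1].
This gives a 9×12 integer matrix of rank 8; reducing to Smith normal form yields diagonal entries (1,1,1,1,1,1,1,1).

Reading off H_k = ker ∂_k / im ∂_{k+1}:

  H_1: rank ker ∂_1 − rank ∂_2 = (12 − 8) − 0 = 4, and there is no ∂_2, so H_1 ≅ Z^4.

H_1 = Z^4.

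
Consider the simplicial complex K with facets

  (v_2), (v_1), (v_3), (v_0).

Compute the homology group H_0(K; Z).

Take the total order v_0 < v_1 < v_2 < v_3 on the vertex set. Then K (dimension 0) consists of the simplices:

  0-simplices (4): [v_0], [v_1], [v_2], [v_3]

so the chain groups are C_0 ≅ Z^4.

Reading off H_k = ker ∂_k / im ∂_{k+1}:

  H_0: rank C_0 − rank ∂_1 = 4 − 0 = 4, and there is no ∂_1, so H_0 = Z^4.

H_0 = Z^4.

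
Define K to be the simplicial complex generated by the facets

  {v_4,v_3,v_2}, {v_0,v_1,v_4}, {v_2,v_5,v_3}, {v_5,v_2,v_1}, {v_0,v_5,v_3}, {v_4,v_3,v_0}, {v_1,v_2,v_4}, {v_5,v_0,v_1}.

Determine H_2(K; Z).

We work with the vertex ordering v_0 < v_1 < v_2 < v_3 < v_4 < v_5. The simplices of K, each written with vertices in increasing order, are:

  0-simplices (6): [v_0], [v_1], [v_2], [v_3], [v_4], [v_5]
  1-simplices (12): [v_0,v_1], [v_0,v_3], [v_0,v_4], [v_0,v_5], [v_1,v_2], [v_1,v_4], [v_1,v_5], [v_2,v_3], [v_2,v_4], [v_2,v_5], [v_3,v_4], [v_3,v_5]
  2-simplices (8): [v_0,v_1,v_4], [v_0,v_1,v_5], [v_0,v_3,v_4], [v_0,v_3,v_5], [v_1,v_2,v_4], [v_1,v_2,v_5], [v_2,v_3,v_4], [v_2,v_3,v_5]

giving chain groups C_0 ≅ Z^6, C_1 ≅ Z^12, C_2 ≅ Z^8.

Boundary ∂_1: C_1 → C_0 maps an edge to its endpoints' difference, ∂[p,q] = q − p. For instance
  ∂[v_2,v_5] = [v_5] − [v_2].
The 6×12 boundary matrix has rank 5 and Smith normal form diag(1,1,1,1,1).

∂_2: C_2 → C_1 maps a triangle to the signed sum of its edges. For instance
  ∂[v_0,v_3,v_4] = [v_3,v_4] − [v_0,v_4] + [v_0,v_3],
  ∂[v_1,v_2,v_5] = [v_2,v_5] − [v_1,v_5] + [v_1,v_2].
As a 12×8 matrix over Z this has rank 7, with invariant factors (1,1,1,1,1,1,1).

Computing H_k = (kernel of ∂_k) / (image of ∂_{k+1}):

  H_2: rank ker ∂_2 − rank ∂_3 = (8 − 7) − 0 = 1, and there is no ∂_3, so H_2 = Z.

(K is a triangulation of the 2-sphere S^2.)

H_2 = Z.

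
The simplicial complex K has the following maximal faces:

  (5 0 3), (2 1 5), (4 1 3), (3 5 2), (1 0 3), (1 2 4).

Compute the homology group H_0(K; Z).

Fix the vertex order 0 < 1 < 2 < 3 < 4 < 5 and write every simplex with vertices in increasing order. Then dim K = 2 and the simplices of K are:

  0-simplices (6): [0], [1], [2], [3], [4], [5]
  1-simplices (12): [0,1], [0,3], [0,5], [1,2], [1,3], [1,4], [1,5], [2,3], [2,4], [2,5], [3,4], [3,5]
  2-simplices (6): [0,1,3], [0,3,5], [1,2,4], [1,2,5], [1,3,4], [2,3,5]

giving chain groups C_0 ≅ Z^6, C_1 ≅ Z^12, C_2 ≅ Z^6.

∂_1: C_1 → C_0 is given by ∂[p,q] = [q] − [p].
The 6×12 boundary matrix has rank 5 and Smith normal form diag(1,1,1,1,1).

The boundary map ∂_2: C_2 → C_1 sends each 2-simplex [p,q,r] to [q,r] − [p,r] + [p,q]. For instance
  ∂[0,1,3] = [1,3] − [0,3] + [0,1],
  ∂[1,2,5] = [2,5] − [1,5] + [1,2].
The resulting 12×6 matrix has rank 6, and its Smith normal form has invariant factors (1,1,1,1,1,1).

Computing H_k = (kernel of ∂_k) / (image of ∂_{k+1}):

  H_0: rank C_0 − rank ∂_1 = 6 − 5 = 1, and the invariant factors of ∂_1 are all 1, so H_0 = Z.

H_0 ≅ Z.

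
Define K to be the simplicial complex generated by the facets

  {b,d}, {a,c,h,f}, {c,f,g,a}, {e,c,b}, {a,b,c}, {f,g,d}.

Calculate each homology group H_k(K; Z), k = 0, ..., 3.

Take the total order a < b < c < d < e < f < g < h on the vertex set. Then K (dimension 3) consists of the simplices:

  0-simplices (8): a, b, c, d, e, f, g, h
  1-simplices (16): ab, ac, af, ag, ah, bc, bd, be, ce, cf, cg, ch, df, dg, fg, fh
  2-simplices (10): abc, acf, acg, ach, afg, afh, bce, cfg, cfh, dfg
  3-simplices (2): acfg, acfh

so the chain groups are C_0 ≅ Z^8, C_1 ≅ Z^16, C_2 ≅ Z^10, C_3 ≅ Z^2.

∂_1: C_1 → C_0 sends each edge [p,q] (with p < q) to q − p. For instance
  ∂ag = g − a.
This gives a 8×16 integer matrix of rank 7; reducing to Smith normal form yields diagonal entries (1,1,1,1,1,1,1).

The boundary map ∂_2: C_2 → C_1 sends each 2-simplex [p,q,r] to [q,r] − [p,r] + [p,q]. For instance
  ∂acf = cf − af + ac,
  ∂acg = cg − ag + ac.
The resulting 16×10 matrix has rank 8, and its Smith normal form has invariant factors (1,1,1,1,1,1,1,1).

Boundary ∂_3: C_3 → C_2 sends each 3-simplex σ to the alternating sum Σ_i (−1)^i (σ with its i-th vertex removed). For instance
  ∂acfh = cfh − afh + ach − acf,
  ∂acfg = cfg − afg + acg − acf.
This gives a 10×2 integer matrix of rank 2; reducing to Smith normal form yields diagonal entries (1,1).

Now H_k = ker ∂_k / im ∂_{k+1}, so:

  H_0: rank C_0 − rank ∂_1 = 8 − 7 = 1, and the invariant factors of ∂_1 are all 1, so H_0 = Z.
  H_1: rank ker ∂_1 − rank ∂_2 = (16 − 7) − 8 = 1, and the invariant factors of ∂_2 are all 1, so H_1 = Z.
  H_2: rank ker ∂_2 − rank ∂_3 = (10 − 8) − 2 = 0, and the invariant factors of ∂_3 are all 1, so H_2 = 0.
  H_3: rank ker ∂_3 − rank ∂_4 = (2 − 2) − 0 = 0, and there is no ∂_4, so H_3 = 0.

H_0 = Z,  H_1 = Z,  H_2 = 0,  H_3 = 0.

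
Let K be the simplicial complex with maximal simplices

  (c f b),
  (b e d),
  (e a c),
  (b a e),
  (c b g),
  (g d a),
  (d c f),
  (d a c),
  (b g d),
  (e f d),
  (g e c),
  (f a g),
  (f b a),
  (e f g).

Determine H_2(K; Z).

H_2 = Z.

We work with the vertex ordering a < b < c < d < e < f < g. The simplices of K, each written with vertices in increasing order, are:

  0-simplices (7): a, b, c, d, e, f, g
  1-simplices (21): ab, ac, ad, ae, af, ag, bc, bd, be, bf, bg, cd, ce, cf, cg, de, df, dg, ef, eg, fg
  2-simplices (14): abe, abf, acd, ace, adg, afg, bcf, bcg, bde, bdg, cdf, ceg, def, efg

so the chain groups are C_0 ≅ Z^7, C_1 ≅ Z^21, C_2 ≅ Z^14.

Boundary ∂_1: C_1 → C_0 is given by ∂[p,q] = [q] − [p]. For instance
  ∂bc = c − b.
The resulting 7×21 matrix has rank 6, and its Smith normal form has invariant factors (1,1,1,1,1,1).

The boundary map ∂_2: C_2 → C_1 acts by ∂[p,q,r] = [q,r] − [p,r] + [p,q]. For instance
  ∂def = ef − df + de,
  ∂afg = fg − ag + af.
The resulting 21×14 matrix has rank 13, and its Smith normal form has invariant factors (1,1,1,1,1,1,1,1,1,1,1,1,1).

Now H_k = ker ∂_k / im ∂_{k+1}, so:

  H_2: rank ker ∂_2 − rank ∂_3 = (14 − 13) − 0 = 1, and there is no ∂_3, so H_2 ≅ Z.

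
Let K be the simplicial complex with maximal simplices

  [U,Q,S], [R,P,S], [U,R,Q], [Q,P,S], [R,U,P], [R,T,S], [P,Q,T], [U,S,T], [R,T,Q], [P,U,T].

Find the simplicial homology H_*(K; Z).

H_0 ≅ Z,  H_1 ≅ Z/2,  H_2 = 0.

Order the vertices as P < Q < R < S < T < U. Listing each simplex with vertices in this order, K has dimension 2 with simplices:

  0-simplices (6): P, Q, R, S, T, U
  1-simplices (15): PQ, PR, PS, PT, PU, QR, QS, QT, QU, RS, RT, RU, ST, SU, TU
  2-simplices (10): PQS, PQT, PRS, PRU, PTU, QRT, QRU, QSU, RST, STU

giving chain groups C_0 ≅ Z^6, C_1 ≅ Z^15, C_2 ≅ Z^10.

The boundary map ∂_1: C_1 → C_0 maps an edge to its endpoints' difference, ∂[p,q] = q − p. For instance
  ∂QS = S − Q.
As a 6×15 matrix over Z this has rank 5, with invariant factors (1,1,1,1,1).

Boundary ∂_2: C_2 → C_1 acts by ∂[p,q,r] = [q,r] − [p,r] + [p,q]. For instance
  ∂PRS = RS − PS + PR,
  ∂QSU = SU − QU + QS.
This gives a 15×10 integer matrix of rank 10; reducing to Smith normal form yields diagonal entries (1,1,1,1,1,1,1,1,1,2).

From H_k ≅ ker(∂_k) / im(∂_{k+1}) we obtain:

  H_0: rank C_0 − rank ∂_1 = 6 − 5 = 1, and the invariant factors of ∂_1 are all 1, so H_0 ≅ Z.
  H_1: rank ker ∂_1 − rank ∂_2 = (15 − 5) − 10 = 0, and ∂_2 has invariant factor 2 > 1, so H_1 ≅ Z/2.
  H_2: rank ker ∂_2 − rank ∂_3 = (10 − 10) − 0 = 0, and there is no ∂_3, so H_2 ≅ 0.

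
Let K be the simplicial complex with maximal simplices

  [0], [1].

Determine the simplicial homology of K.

H_0 = Z^2.

K has 2 vertices.
rank ∂_0 = 0, rank ∂_1 = 0 ⇒ b_0 = 2 − 0 − 0 = 2. So H_0 ≅ Z^2.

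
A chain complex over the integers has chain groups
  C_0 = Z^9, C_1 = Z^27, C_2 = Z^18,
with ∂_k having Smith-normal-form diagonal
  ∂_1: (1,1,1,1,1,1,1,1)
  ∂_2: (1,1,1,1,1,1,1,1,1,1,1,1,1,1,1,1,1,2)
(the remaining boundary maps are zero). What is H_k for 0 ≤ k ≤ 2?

H_0 = Z,  H_1 = Z ⊕ Z_2,  H_2 = 0.

H_0: b_0 = 9 − 0 − 8 = 1; torsion from ∂_1 factors > 1: none. So H_0 = Z.
H_1: b_1 = 27 − 8 − 18 = 1; torsion from ∂_2 factors > 1: [2]. So H_1 = Z ⊕ Z_2.
H_2: b_2 = 18 − 18 − 0 = 0; torsion from ∂_3 factors > 1: none. So H_2 = 0.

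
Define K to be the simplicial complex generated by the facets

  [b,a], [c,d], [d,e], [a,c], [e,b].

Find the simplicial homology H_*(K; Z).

K has 5 vertices, 5 edges.
rank ∂_0 = 0, rank ∂_1 = 4 ⇒ b_0 = 5 − 0 − 4 = 1; all invariant factors of ∂_1 are 1 so no torsion. So H_0 = Z.
rank ∂_1 = 4, rank ∂_2 = 0 ⇒ b_1 = 5 − 4 − 0 = 1. So H_1 = Z.

H_0 ≅ Z,  H_1 ≅ Z.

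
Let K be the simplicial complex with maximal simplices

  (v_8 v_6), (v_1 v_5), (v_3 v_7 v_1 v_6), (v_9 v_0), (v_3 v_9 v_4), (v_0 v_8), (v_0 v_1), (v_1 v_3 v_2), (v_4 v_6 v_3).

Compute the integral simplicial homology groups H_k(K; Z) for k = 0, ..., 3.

Take the total order v_0 < v_1 < v_2 < v_3 < v_4 < v_5 < v_6 < v_7 < v_8 < v_9 on the vertex set. Then K (dimension 3) consists of the simplices:

  0-simplices (10): [v_0], [v_1], [v_2], [v_3], [v_4], [v_5], [v_6], [v_7], [v_8], [v_9]
  1-simplices (17): (17 of them)
  2-simplices (7): [v_1,v_2,v_3], [v_1,v_3,v_6], [v_1,v_3,v_7], [v_1,v_6,v_7], [v_3,v_4,v_6], [v_3,v_4,v_9], [v_3,v_6,v_7]
  3-simplices (1): [v_1,v_3,v_6,v_7]

giving chain groups C_0 ≅ Z^10, C_1 ≅ Z^17, C_2 ≅ Z^7, C_3 ≅ Z^1.

∂_1: C_1 → C_0 maps an edge to its endpoints' difference, ∂[p,q] = q − p. For instance
  ∂[v_0,v_9] = [v_9] − [v_0].
The 10×17 boundary matrix has rank 9 and Smith normal form diag(1,1,1,1,1,1,1,1,1).

Boundary ∂_2: C_2 → C_1 maps a triangle to the signed sum of its edges. For instance
  ∂[v_1,v_3,v_7] = [v_3,v_7] − [v_1,v_7] + [v_1,v_3],
  ∂[v_3,v_6,v_7] = [v_6,v_7] − [v_3,v_7] + [v_3,v_6].
The resulting 17×7 matrix has rank 6, and its Smith normal form has invariant factors (1,1,1,1,1,1).

The boundary map ∂_3: C_3 → C_2 sends each 3-simplex σ to the alternating sum Σ_i (−1)^i (σ with its i-th vertex removed). For instance
  ∂[v_1,v_3,v_6,v_7] = [v_3,v_6,v_7] − [v_1,v_6,v_7] + [v_1,v_3,v_7] − [v_1,v_3,v_6].
This gives a 7×1 integer matrix of rank 1; reducing to Smith normal form yields diagonal entries (1).

Now H_k = ker ∂_k / im ∂_{k+1}, so:

  H_0: rank C_0 − rank ∂_1 = 10 − 9 = 1, and the invariant factors of ∂_1 are all 1, so H_0 = Z.
  H_1: rank ker ∂_1 − rank ∂_2 = (17 − 9) − 6 = 2, and the invariant factors of ∂_2 are all 1, so H_1 = Z^2.
  H_2: rank ker ∂_2 − rank ∂_3 = (7 − 6) − 1 = 0, and the invariant factors of ∂_3 are all 1, so H_2 = 0.
  H_3: rank ker ∂_3 − rank ∂_4 = (1 − 1) − 0 = 0, and there is no ∂_4, so H_3 = 0.

As a check, the Euler characteristic is 10 − 17 + 7 − 1 = -1, which agrees with 1 − 2 + 0 − 0 = -1.

H_0 ≅ Z,  H_1 ≅ Z^2,  H_2 = 0,  H_3 = 0.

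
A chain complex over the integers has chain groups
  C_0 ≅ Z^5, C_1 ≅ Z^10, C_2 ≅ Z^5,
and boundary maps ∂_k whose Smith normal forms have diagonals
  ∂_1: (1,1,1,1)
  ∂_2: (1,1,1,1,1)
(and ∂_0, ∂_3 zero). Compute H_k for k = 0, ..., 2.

H_0 ≅ Z,  H_1 ≅ Z,  H_2 = 0.

H_0: b_0 = 5 − 0 − 4 = 1; torsion from ∂_1 factors > 1: none. So H_0 ≅ Z.
H_1: b_1 = 10 − 4 − 5 = 1; torsion from ∂_2 factors > 1: none. So H_1 ≅ Z.
H_2: b_2 = 5 − 5 − 0 = 0; torsion from ∂_3 factors > 1: none. So H_2 ≅ 0.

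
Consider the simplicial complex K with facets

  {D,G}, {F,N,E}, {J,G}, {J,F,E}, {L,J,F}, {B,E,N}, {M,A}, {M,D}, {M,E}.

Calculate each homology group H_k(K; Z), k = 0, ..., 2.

H_0 ≅ Z,  H_1 ≅ Z,  H_2 = 0.

We work with the vertex ordering A < B < D < E < F < G < J < L < M < N. The simplices of K, each written with vertices in increasing order, are:

  0-simplices (10): A, B, D, E, F, G, J, L, M, N
  1-simplices (14): AM, BE, BN, DG, DM, EF, EJ, EM, EN, FJ, FL, FN, GJ, JL
  2-simplices (4): BEN, EFJ, EFN, FJL

Hence C_0 ≅ Z^10, C_1 ≅ Z^14, C_2 ≅ Z^4.

Boundary ∂_1: C_1 → C_0 sends each edge [p,q] (with p < q) to q − p.
This gives a 10×14 integer matrix of rank 9; reducing to Smith normal form yields diagonal entries (1,1,1,1,1,1,1,1,1).

∂_2: C_2 → C_1 acts by ∂[p,q,r] = [q,r] − [p,r] + [p,q]. For instance
  ∂EFN = FN − EN + EF,
  ∂BEN = EN − BN + BE.
As a 14×4 matrix over Z this has rank 4, with invariant factors (1,1,1,1).

Reading off H_k = ker ∂_k / im ∂_{k+1}:

  H_0: rank C_0 − rank ∂_1 = 10 − 9 = 1, and the invariant factors of ∂_1 are all 1, so H_0 ≅ Z.
  H_1: rank ker ∂_1 − rank ∂_2 = (14 − 9) − 4 = 1, and the invariant factors of ∂_2 are all 1, so H_1 ≅ Z.
  H_2: rank ker ∂_2 − rank ∂_3 = (4 − 4) − 0 = 0, and there is no ∂_3, so H_2 ≅ 0.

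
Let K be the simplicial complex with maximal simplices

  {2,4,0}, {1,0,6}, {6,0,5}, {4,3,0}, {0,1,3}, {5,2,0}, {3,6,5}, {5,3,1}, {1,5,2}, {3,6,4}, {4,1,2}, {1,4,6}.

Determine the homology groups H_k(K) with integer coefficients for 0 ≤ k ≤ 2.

H_0 = Z,  H_1 = Z/2,  H_2 = 0.

Fix the vertex order 0 < 1 < 2 < 3 < 4 < 5 < 6 and write every simplex with vertices in increasing order. Then dim K = 2 and the simplices of K are:

  0-simplices (7): [0], [1], [2], [3], [4], [5], [6]
  1-simplices (18): [0,1], [0,2], [0,3], [0,4], [0,5], [0,6], [1,2], [1,3], [1,4], [1,5], [1,6], [2,4], [2,5], [3,4], [3,5], [3,6], [4,6], [5,6]
  2-simplices (12): [0,1,3], [0,1,6], [0,2,4], [0,2,5], [0,3,4], [0,5,6], [1,2,4], [1,2,5], [1,3,5], [1,4,6], [3,4,6], [3,5,6]

Hence C_0 ≅ Z^7, C_1 ≅ Z^18, C_2 ≅ Z^12.

∂_1: C_1 → C_0 maps an edge to its endpoints' difference, ∂[p,q] = q − p. For instance
  ∂[1,4] = [4] − [1].
This gives a 7×18 integer matrix of rank 6; reducing to Smith normal form yields diagonal entries (1,1,1,1,1,1).

Boundary ∂_2: C_2 → C_1 sends each 2-simplex [p,q,r] to [q,r] − [p,r] + [p,q]. For instance
  ∂[0,5,6] = [5,6] − [0,6] + [0,5],
  ∂[0,3,4] = [3,4] − [0,4] + [0,3].
The resulting 18×12 matrix has rank 12, and its Smith normal form has invariant factors (1,1,1,1,1,1,1,1,1,1,1,2).

Reading off H_k = ker ∂_k / im ∂_{k+1}:

  H_0: rank C_0 − rank ∂_1 = 7 − 6 = 1, and the invariant factors of ∂_1 are all 1, so H_0 ≅ Z.
  H_1: rank ker ∂_1 − rank ∂_2 = (18 − 6) − 12 = 0, and ∂_2 has invariant factor 2 > 1, so H_1 ≅ Z/2.
  H_2: rank ker ∂_2 − rank ∂_3 = (12 − 12) − 0 = 0, and there is no ∂_3, so H_2 ≅ 0.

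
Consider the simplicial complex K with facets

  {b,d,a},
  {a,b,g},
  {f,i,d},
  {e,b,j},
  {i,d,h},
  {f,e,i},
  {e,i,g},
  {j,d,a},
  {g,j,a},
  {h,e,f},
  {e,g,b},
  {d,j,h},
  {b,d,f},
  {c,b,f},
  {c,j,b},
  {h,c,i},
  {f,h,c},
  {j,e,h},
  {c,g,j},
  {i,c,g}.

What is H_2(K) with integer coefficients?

Take the total order a < b < c < d < e < f < g < h < i < j on the vertex set. Then K (dimension 2) consists of the simplices:

  0-simplices (10): a, b, c, d, e, f, g, h, i, j
  1-simplices (30): ab, ad, ag, aj, bc, bd, be, bf, bg, bj, cf, cg, ch, ci, cj, df, dh, di, dj, ef, eg, eh, ei, ej, fh, fi, gi, gj, hi, hj
  2-simplices (20): abd, abg, adj, agj, bcf, bcj, bdf, beg, bej, cfh, cgi, cgj, chi, dfi, dhi, dhj, efh, efi, egi, ehj

giving chain groups C_0 ≅ Z^10, C_1 ≅ Z^30, C_2 ≅ Z^20.

∂_1: C_1 → C_0 maps an edge to its endpoints' difference, ∂[p,q] = q − p. For instance
  ∂ci = i − c.
This gives a 10×30 integer matrix of rank 9; reducing to Smith normal form yields diagonal entries (1,1,1,1,1,1,1,1,1).

∂_2: C_2 → C_1 maps a triangle to the signed sum of its edges. For instance
  ∂agj = gj − aj + ag,
  ∂dfi = fi − di + df.
The 30×20 boundary matrix has rank 20 and Smith normal form diag(1,1,1,1,1,1,1,1,1,1,1,1,1,1,1,1,1,1,1,2).

From H_k ≅ ker(∂_k) / im(∂_{k+1}) we obtain:

  H_2: rank ker ∂_2 − rank ∂_3 = (20 − 20) − 0 = 0, and there is no ∂_3, so H_2 = 0.

H_2 ≅ 0.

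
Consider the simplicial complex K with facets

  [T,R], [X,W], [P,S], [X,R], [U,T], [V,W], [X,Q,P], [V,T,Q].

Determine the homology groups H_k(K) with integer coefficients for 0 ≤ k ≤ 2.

H_0 = Z,  H_1 = Z^2,  H_2 = 0.

Order the vertices as P < Q < R < S < T < U < V < W < X. Listing each simplex with vertices in this order, K has dimension 2 with simplices:

  0-simplices (9): P, Q, R, S, T, U, V, W, X
  1-simplices (12): PQ, PS, PX, QT, QV, QX, RT, RX, TU, TV, VW, WX
  2-simplices (2): PQX, QTV

giving chain groups C_0 ≅ Z^9, C_1 ≅ Z^12, C_2 ≅ Z^2.

The boundary map ∂_1: C_1 → C_0 sends each edge [p,q] (with p < q) to q − p. For instance
  ∂PQ = Q − P.
As a 9×12 matrix over Z this has rank 8, with invariant factors (1,1,1,1,1,1,1,1).

Boundary ∂_2: C_2 → C_1 maps a triangle to the signed sum of its edges. For instance
  ∂QTV = TV − QV + QT,
  ∂PQX = QX − PX + PQ.
The resulting 12×2 matrix has rank 2, and its Smith normal form has invariant factors (1,1).

Computing H_k = (kernel of ∂_k) / (image of ∂_{k+1}):

  H_0: rank C_0 − rank ∂_1 = 9 − 8 = 1, and the invariant factors of ∂_1 are all 1, so H_0 ≅ Z.
  H_1: rank ker ∂_1 − rank ∂_2 = (12 − 8) − 2 = 2, and the invariant factors of ∂_2 are all 1, so H_1 ≅ Z^2.
  H_2: rank ker ∂_2 − rank ∂_3 = (2 − 2) − 0 = 0, and there is no ∂_3, so H_2 ≅ 0.

As a check, the Euler characteristic is 9 − 12 + 2 = -1, which agrees with 1 − 2 + 0 = -1.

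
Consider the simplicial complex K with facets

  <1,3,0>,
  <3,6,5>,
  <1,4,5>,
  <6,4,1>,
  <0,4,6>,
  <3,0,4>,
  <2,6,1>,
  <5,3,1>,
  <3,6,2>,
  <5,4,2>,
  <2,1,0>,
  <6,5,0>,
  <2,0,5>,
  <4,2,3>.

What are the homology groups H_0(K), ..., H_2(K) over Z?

H_0 = Z,  H_1 = Z^2,  H_2 = Z.

We work with the vertex ordering 0 < 1 < 2 < 3 < 4 < 5 < 6. The simplices of K, each written with vertices in increasing order, are:

  0-simplices (7): [0], [1], [2], [3], [4], [5], [6]
  1-simplices (21): [0,1], [0,2], [0,3], [0,4], [0,5], [0,6], [1,2], [1,3], [1,4], [1,5], [1,6], [2,3], [2,4], [2,5], [2,6], [3,4], [3,5], [3,6], [4,5], [4,6], [5,6]
  2-simplices (14): [0,1,2], [0,1,3], [0,2,5], [0,3,4], [0,4,6], [0,5,6], [1,2,6], [1,3,5], [1,4,5], [1,4,6], [2,3,4], [2,3,6], [2,4,5], [3,5,6]

so the chain groups are C_0 ≅ Z^7, C_1 ≅ Z^21, C_2 ≅ Z^14.

∂_1: C_1 → C_0 maps an edge to its endpoints' difference, ∂[p,q] = q − p. For instance
  ∂[0,3] = [3] − [0].
The resulting 7×21 matrix has rank 6, and its Smith normal form has invariant factors (1,1,1,1,1,1).

The boundary map ∂_2: C_2 → C_1 sends each 2-simplex [p,q,r] to [q,r] − [p,r] + [p,q]. For instance
  ∂[2,4,5] = [4,5] − [2,5] + [2,4],
  ∂[0,3,4] = [3,4] − [0,4] + [0,3].
As a 21×14 matrix over Z this has rank 13, with invariant factors (1,1,1,1,1,1,1,1,1,1,1,1,1).

Reading off H_k = ker ∂_k / im ∂_{k+1}:

  H_0: rank C_0 − rank ∂_1 = 7 − 6 = 1, and the invariant factors of ∂_1 are all 1, so H_0 = Z.
  H_1: rank ker ∂_1 − rank ∂_2 = (21 − 6) − 13 = 2, and the invariant factors of ∂_2 are all 1, so H_1 = Z^2.
  H_2: rank ker ∂_2 − rank ∂_3 = (14 − 13) − 0 = 1, and there is no ∂_3, so H_2 = Z.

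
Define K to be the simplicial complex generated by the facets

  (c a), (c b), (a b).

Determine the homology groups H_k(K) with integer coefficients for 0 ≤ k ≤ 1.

H_0 = Z,  H_1 = Z.

K has 3 vertices, 3 edges.
rank ∂_0 = 0, rank ∂_1 = 2 ⇒ b_0 = 3 − 0 − 2 = 1; all invariant factors of ∂_1 are 1 so no torsion. So H_0 ≅ Z.
rank ∂_1 = 2, rank ∂_2 = 0 ⇒ b_1 = 3 − 2 − 0 = 1. So H_1 ≅ Z.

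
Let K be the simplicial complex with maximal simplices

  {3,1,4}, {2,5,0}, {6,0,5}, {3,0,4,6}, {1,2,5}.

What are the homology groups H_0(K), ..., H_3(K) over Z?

H_0 = Z,  H_1 = Z,  H_2 = 0,  H_3 = 0.

Order the vertices as 0 < 1 < 2 < 3 < 4 < 5 < 6. Listing each simplex with vertices in this order, K has dimension 3 with simplices:

  0-simplices (7): [0], [1], [2], [3], [4], [5], [6]
  1-simplices (14): [0,2], [0,3], [0,4], [0,5], [0,6], [1,2], [1,3], [1,4], [1,5], [2,5], [3,4], [3,6], [4,6], [5,6]
  2-simplices (8): [0,2,5], [0,3,4], [0,3,6], [0,4,6], [0,5,6], [1,2,5], [1,3,4], [3,4,6]
  3-simplices (1): [0,3,4,6]

giving chain groups C_0 ≅ Z^7, C_1 ≅ Z^14, C_2 ≅ Z^8, C_3 ≅ Z^1.

∂_1: C_1 → C_0 is given by ∂[p,q] = [q] − [p]. For instance
  ∂[1,5] = [5] − [1].
The 7×14 boundary matrix has rank 6 and Smith normal form diag(1,1,1,1,1,1).

∂_2: C_2 → C_1 maps a triangle to the signed sum of its edges. For instance
  ∂[3,4,6] = [4,6] − [3,6] + [3,4],
  ∂[1,3,4] = [3,4] − [1,4] + [1,3].
The 14×8 boundary matrix has rank 7 and Smith normal form diag(1,1,1,1,1,1,1).

The boundary map ∂_3: C_3 → C_2 sends each 3-simplex σ to the alternating sum Σ_i (−1)^i (σ with its i-th vertex removed). For instance
  ∂[0,3,4,6] = [3,4,6] − [0,4,6] + [0,3,6] − [0,3,4].
The resulting 8×1 matrix has rank 1, and its Smith normal form has invariant factors (1).

Now H_k = ker ∂_k / im ∂_{k+1}, so:

  H_0: rank C_0 − rank ∂_1 = 7 − 6 = 1, and the invariant factors of ∂_1 are all 1, so H_0 = Z.
  H_1: rank ker ∂_1 − rank ∂_2 = (14 − 6) − 7 = 1, and the invariant factors of ∂_2 are all 1, so H_1 = Z.
  H_2: rank ker ∂_2 − rank ∂_3 = (8 − 7) − 1 = 0, and the invariant factors of ∂_3 are all 1, so H_2 = 0.
  H_3: rank ker ∂_3 − rank ∂_4 = (1 − 1) − 0 = 0, and there is no ∂_4, so H_3 = 0.

As a check, the Euler characteristic is 7 − 14 + 8 − 1 = 0, which agrees with 1 − 1 + 0 − 0 = 0.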